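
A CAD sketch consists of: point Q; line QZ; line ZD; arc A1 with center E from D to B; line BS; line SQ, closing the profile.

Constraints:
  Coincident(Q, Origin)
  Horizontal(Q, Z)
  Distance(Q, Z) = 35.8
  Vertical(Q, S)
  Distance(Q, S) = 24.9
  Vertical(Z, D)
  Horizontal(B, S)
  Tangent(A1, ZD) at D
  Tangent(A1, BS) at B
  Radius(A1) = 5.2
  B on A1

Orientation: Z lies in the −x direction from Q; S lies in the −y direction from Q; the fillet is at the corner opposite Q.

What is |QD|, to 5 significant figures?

40.862

Q is at the origin; QZ is horizontal with |QZ| = 35.8 and Z on the −x side, so Z = (-35.800, 0.0000). Q and S share the same x with |QS| = 24.9 and S on the −y side, so S = (0.0000, -24.900). The virtual corner opposite Q is at (-35.800, -24.900). A1 meets ZD tangentially, so ED is at right angles to ZD and since A1 is tangent to BS there, EB ⟂ BS, with radius 5.2, so the center E sits 5.2 in from both sides at E = (-30.600, -19.700). That places the tangent points at D = (-35.800, -19.700) on ZD and B = (-30.600, -24.900) on BS. Then |QD| = |D − Q| = 40.862.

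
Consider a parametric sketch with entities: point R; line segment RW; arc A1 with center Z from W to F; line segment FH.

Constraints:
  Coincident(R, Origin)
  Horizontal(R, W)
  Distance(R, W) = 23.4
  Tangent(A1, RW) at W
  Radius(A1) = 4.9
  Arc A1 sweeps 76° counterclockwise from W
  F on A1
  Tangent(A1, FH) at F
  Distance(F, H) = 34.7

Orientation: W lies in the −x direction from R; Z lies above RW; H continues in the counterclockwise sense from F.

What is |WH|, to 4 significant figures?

39.63

On A1, W sits at bearing -90° from Z; a 76° counterclockwise sweep puts F at bearing -14°, so F = Z + 4.9·(cos -14°, sin -14°) = (-18.65, 3.715). The tangent condition forces ZF to be normal to FH, so FH runs along (−sin -14°, cos -14°); with |FH| = 34.7, H = (-10.25, 37.38). Then |WH| = |H − W| = 39.63.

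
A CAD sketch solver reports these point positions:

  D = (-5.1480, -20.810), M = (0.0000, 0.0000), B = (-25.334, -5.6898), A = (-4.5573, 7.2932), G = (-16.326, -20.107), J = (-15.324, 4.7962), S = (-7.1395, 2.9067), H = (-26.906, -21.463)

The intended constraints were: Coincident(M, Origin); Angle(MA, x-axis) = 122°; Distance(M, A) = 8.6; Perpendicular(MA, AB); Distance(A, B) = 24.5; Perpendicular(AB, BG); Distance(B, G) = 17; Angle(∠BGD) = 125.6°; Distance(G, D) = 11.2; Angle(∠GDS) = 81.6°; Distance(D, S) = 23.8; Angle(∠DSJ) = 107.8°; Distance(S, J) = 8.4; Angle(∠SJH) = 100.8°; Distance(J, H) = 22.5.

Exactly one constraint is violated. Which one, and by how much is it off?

Distance(J, H) = 22.5 — off by 6.20.

M = (0.00, 0.00) ✓; MA at 122.0° ✓; |MA| = 8.600 ✓; ∠(MA, AB) = 90.00° ✓; |AB| = 24.50 ✓; ∠(AB, BG) = 90.00° ✓; |BG| = 17.00 ✓; ∠BGD = 125.6° ✓; |GD| = 11.20 ✓; ∠GDS = 81.60° ✓; |DS| = 23.80 ✓; ∠DSJ = 107.8° ✓; |SJ| = 8.400 ✓; ∠SJH = 100.8° ✓; |JH| = 28.70 ✗.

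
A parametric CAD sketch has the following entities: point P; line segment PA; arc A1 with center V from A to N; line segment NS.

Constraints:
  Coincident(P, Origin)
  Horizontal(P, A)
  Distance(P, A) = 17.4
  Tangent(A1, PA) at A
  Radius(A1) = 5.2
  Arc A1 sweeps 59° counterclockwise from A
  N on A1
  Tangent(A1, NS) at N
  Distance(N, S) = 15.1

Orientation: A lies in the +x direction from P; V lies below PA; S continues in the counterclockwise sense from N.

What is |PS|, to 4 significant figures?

16.30

P is at the origin; P and A share the same y with |PA| = 17.4 and A on the +x side, so A = (17.40, 0.000). Tangency of A1 to PA means the radius VA is perpendicular to PA, so V = A + (0, -5.2) = (17.40, -5.200). On A1, A sits at bearing 90° from V; a 59° counterclockwise sweep puts N at bearing 149°, so N = V + 5.2·(cos 149°, sin 149°) = (12.94, -2.522). Tangency of A1 to NS means the radius VN is perpendicular to NS, so NS runs along (−sin 149°, cos 149°); with |NS| = 15.1, S = (5.166, -15.47). Then |PS| = |S − P| = 16.30.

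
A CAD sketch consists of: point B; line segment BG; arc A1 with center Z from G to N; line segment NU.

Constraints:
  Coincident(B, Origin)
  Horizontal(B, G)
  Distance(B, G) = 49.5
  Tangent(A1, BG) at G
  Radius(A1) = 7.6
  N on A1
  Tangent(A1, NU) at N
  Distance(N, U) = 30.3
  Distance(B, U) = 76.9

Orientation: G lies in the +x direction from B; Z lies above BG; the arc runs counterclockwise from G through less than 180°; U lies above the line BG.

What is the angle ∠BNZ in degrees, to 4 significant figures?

32.22°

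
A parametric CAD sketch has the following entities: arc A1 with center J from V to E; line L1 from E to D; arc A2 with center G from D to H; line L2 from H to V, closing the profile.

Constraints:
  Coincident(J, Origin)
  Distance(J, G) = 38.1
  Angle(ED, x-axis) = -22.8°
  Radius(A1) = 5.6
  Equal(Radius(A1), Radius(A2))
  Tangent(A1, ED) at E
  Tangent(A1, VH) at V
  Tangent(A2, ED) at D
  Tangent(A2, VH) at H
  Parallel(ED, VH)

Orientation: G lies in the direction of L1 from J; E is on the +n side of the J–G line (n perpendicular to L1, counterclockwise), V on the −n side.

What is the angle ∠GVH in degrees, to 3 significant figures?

8.36°

Tangency of A1 to both parallel lines with radius 5.6 puts E and V at J ± 5.6·n: E = (2.17, 5.16), V = (-2.17, -5.16). Equal radii place D and H the same way about G: D = G + 5.6·n = (37.3, -9.60), H = G − 5.6·n = (33.0, -19.9). Then cos ∠GVH = VG·VH / (|VG||VH|), giving 8.36°.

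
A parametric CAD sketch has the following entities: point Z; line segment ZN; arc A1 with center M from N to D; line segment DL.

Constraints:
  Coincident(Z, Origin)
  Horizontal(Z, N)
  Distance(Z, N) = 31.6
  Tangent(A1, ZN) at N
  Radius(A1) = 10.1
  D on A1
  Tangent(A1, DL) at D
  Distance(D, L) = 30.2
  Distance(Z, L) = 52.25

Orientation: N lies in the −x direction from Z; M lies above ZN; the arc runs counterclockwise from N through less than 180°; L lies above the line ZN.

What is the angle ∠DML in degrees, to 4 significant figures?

71.51°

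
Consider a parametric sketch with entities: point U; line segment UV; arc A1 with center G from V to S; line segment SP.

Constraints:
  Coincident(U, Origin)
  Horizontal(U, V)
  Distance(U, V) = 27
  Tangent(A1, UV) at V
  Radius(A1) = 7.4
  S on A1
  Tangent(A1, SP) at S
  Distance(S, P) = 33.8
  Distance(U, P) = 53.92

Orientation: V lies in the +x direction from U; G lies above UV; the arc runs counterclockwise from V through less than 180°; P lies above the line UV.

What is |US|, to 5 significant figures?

35.162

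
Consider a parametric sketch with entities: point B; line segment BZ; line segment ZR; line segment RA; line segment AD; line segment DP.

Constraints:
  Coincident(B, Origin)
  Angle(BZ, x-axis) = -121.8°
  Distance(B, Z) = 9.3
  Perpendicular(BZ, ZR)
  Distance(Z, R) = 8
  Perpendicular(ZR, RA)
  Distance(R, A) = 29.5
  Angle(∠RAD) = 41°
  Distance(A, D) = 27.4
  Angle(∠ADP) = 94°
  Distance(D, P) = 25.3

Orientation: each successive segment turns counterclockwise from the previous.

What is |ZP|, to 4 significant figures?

12.04

∠RAD = 41.0° gives AD at -162.8° from the x-axis; with |AD| = 27.4, D = (-8.731, 4.850). ∠ADP = 94.0° gives DP at -76.80° from the x-axis; with |DP| = 25.3, P = (-2.954, -19.78). Then |ZP| = |P − Z| = 12.04.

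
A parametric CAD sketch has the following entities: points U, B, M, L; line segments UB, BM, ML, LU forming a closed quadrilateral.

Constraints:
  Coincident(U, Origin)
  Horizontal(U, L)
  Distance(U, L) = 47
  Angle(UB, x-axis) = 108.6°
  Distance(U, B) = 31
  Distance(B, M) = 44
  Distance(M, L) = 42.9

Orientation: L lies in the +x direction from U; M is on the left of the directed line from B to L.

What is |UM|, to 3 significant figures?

52.0

Checks: |BM| = 44.00 ✓; |ML| = 42.90 ✓.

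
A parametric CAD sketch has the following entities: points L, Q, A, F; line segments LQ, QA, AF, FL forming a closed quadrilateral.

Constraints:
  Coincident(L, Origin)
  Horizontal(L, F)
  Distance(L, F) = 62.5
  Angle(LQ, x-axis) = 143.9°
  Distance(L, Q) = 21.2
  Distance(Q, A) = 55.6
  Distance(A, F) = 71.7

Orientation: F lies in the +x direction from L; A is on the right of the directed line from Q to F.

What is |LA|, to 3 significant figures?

39.6

L is at the origin; LF is horizontal with |LF| = 62.5 and F in +x, so F = (62.5, 0). LQ runs at 143.9° with |LQ| = 21.2, so Q = (-17.1, 12.5). A is determined by |QA| = 55.6 and |AF| = 71.7 together: it lies at the intersection of circle(Q, 55.6) and circle(F, 71.7). With |QF| = 80.6, the foot of the radical line on QF is 27.6 from Q and the perpendicular offset is √(55.6² − 27.6²) = 48.3. Taking the right-of-QF solution: A = (2.64, -39.5).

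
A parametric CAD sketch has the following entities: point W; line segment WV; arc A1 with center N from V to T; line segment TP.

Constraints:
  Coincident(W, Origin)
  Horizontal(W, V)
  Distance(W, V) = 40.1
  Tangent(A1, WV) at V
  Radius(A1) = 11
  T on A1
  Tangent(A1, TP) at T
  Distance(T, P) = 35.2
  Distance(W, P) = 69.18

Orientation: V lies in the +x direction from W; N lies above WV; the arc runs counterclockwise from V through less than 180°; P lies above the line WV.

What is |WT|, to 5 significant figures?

52.233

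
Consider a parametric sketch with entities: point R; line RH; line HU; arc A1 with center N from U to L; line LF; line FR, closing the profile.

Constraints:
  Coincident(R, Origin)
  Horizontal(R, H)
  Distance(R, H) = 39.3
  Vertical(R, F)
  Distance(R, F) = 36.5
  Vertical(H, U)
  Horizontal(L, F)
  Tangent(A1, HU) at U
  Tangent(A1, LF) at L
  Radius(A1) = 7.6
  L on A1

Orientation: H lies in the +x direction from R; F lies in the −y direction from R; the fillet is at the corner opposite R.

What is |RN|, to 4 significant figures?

42.90

R is at the origin; RH is horizontal with |RH| = 39.3 and H on the +x side, so H = (39.30, 0.000). RF is vertical with |RF| = 36.5 and F on the −y side, so F = (0.000, -36.50). The virtual corner opposite R is at (39.30, -36.50). Tangency of A1 to HU means the radius NU is perpendicular to HU and the tangent condition forces NL to be normal to LF, with radius 7.6, so the center N sits 7.6 in from both sides at N = (31.70, -28.90). Then |RN| = |N − R| = 42.90.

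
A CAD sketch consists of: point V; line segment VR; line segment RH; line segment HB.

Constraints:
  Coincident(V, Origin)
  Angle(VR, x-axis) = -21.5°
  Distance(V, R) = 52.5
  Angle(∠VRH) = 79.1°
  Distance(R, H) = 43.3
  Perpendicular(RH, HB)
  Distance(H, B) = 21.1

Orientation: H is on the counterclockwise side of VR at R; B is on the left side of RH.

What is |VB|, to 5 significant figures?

45.179

V is at the origin; VR runs at -21.5° with length 52.5, so R = 52.5·(cos -21.5°, sin -21.5°) = (48.847, -19.241). ∠VRH = 79.1°, so RH runs at -21.5° + (180° − 79.1°) = 79.400° from the x-axis; with |RH| = 43.3, H = R + 43.3·(cos 79.400°, sin 79.400°) = (56.812, 23.320). RH ⟂ HB; with |HB| = 21.1 on the left of RH, B = H + 21.1·(-0.98294, 0.18395) = (36.072, 27.201). Then |VB| = |B − V| = 45.179.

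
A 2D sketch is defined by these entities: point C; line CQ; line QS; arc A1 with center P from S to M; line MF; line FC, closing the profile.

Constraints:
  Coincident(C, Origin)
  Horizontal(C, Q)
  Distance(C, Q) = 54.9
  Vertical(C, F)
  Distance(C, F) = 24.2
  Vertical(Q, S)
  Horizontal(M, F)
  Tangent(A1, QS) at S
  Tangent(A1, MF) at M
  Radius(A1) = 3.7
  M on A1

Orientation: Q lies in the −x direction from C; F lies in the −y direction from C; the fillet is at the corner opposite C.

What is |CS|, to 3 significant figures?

58.6

C is at the origin; CQ is horizontal with |CQ| = 54.9 and Q on the −x side, so Q = (-54.9, 0.00). C and F share the same x with |CF| = 24.2 and F on the −y side, so F = (0.00, -24.2). The virtual corner opposite C is at (-54.9, -24.2). Since A1 is tangent to QS there, PS ⟂ QS and A1 meets MF tangentially, so PM is at right angles to MF, with radius 3.7, so the center P sits 3.7 in from both sides at P = (-51.2, -20.5). That places the tangent points at S = (-54.9, -20.5) on QS and M = (-51.2, -24.2) on MF. Then |CS| = |S − C| = 58.6.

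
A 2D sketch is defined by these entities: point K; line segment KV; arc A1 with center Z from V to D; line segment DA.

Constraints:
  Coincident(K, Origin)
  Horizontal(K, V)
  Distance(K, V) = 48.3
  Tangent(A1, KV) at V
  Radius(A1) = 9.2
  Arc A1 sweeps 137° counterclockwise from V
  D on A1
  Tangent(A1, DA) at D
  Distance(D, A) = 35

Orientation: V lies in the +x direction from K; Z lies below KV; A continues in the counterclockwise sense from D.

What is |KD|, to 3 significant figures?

44.9

K is at the origin; K and V share the same y with |KV| = 48.3 and V on the +x side, so V = (48.3, 0.00). Since A1 is tangent to KV there, ZV ⟂ KV, so Z = V + (0, -9.2) = (48.3, -9.20). On A1, V sits at bearing 90° from Z; a 137° counterclockwise sweep puts D at bearing 227°, so D = Z + 9.2·(cos 227°, sin 227°) = (42.0, -15.9). Then |KD| = |D − K| = 44.9.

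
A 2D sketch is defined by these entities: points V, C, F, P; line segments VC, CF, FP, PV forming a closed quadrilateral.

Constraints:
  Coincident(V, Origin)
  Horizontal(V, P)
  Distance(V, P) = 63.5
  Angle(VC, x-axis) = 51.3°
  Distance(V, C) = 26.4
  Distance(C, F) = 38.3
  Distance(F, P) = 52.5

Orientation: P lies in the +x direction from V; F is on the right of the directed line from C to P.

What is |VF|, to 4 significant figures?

22.53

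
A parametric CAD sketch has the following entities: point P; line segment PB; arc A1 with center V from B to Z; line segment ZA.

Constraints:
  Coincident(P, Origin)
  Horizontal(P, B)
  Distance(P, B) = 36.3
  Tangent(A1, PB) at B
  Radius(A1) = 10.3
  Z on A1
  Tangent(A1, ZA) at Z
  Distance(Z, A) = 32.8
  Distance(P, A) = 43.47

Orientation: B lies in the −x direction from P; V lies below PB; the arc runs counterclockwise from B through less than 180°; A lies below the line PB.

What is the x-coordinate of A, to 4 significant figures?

-18.15

Checks: ∠(VB, BP) = 90.00° ✓; |VB| = 10.30 ✓; |VZ| = 10.30 ✓; ∠(VZ, ZA) = 90.00° ✓; |ZA| = 32.80 ✓; |PA| = 43.47 ✓.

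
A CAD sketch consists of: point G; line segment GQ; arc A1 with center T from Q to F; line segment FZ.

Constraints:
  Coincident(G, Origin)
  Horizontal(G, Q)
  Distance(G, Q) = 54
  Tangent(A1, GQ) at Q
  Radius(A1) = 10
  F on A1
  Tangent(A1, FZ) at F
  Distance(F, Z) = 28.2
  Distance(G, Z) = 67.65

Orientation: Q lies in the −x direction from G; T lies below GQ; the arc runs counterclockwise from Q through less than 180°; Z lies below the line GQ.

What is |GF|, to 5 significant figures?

64.839

G is at the origin; G and Q share the same y with |GQ| = 54.0 and Q on the −x side, so Q = (-54.000, 0.0000). Since A1 is tangent to GQ there, TQ ⟂ GQ, so T = Q + (0, -10) = (-54.000, -10.000). Since TF ⟂ FZ (tangency), |TZ| = √(10.0² + 28.2²) = 29.921 regardless of where F sits on A1. So Z lies on both circle(G, 67.65) and circle(T, 29.921); the below-GQ intersection is Z = (-54.620, -39.914). F is the foot of the tangent from Z: F = (-63.492, -13.146).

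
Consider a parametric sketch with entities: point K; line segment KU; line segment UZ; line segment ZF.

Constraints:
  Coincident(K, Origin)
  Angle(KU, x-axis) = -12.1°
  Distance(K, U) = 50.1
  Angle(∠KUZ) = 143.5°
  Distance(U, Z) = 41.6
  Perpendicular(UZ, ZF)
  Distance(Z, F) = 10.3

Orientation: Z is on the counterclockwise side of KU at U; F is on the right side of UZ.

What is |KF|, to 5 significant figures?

91.166

K is at the origin; KU runs at -12.1° with length 50.1, so U = 50.1·(cos -12.1°, sin -12.1°) = (48.987, -10.502). ∠KUZ = 143.5°, so UZ runs at -12.1° + (180° − 143.5°) = 24.400° from the x-axis; with |UZ| = 41.6, Z = U + 41.6·(cos 24.400°, sin 24.400°) = (86.871, 6.6833). The perpendicularity gives ZF at right angles to UZ; with |ZF| = 10.3 on the right of UZ, F = Z + 10.3·(0.41310, -0.91068) = (91.126, -2.6968). Then |KF| = |F − K| = 91.166.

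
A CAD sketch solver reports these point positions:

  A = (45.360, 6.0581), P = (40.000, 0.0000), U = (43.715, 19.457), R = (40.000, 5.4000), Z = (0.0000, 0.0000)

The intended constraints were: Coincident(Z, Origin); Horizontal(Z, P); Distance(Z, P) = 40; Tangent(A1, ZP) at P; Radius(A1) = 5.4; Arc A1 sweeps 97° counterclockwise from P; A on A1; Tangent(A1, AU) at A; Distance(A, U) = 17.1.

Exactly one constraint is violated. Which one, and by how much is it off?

Distance(A, U) = 17.1 — off by 3.60.

Z = (0.00, 0.00) ✓; Z.y = 0.00, P.y = 0.00 ✓; |ZP| = 40.00 ✓; ∠(RP, PZ) = 90.00° ✓; |RP| = 5.400 ✓; bearing(R→A) − bearing(R→P) = 97.00° ✓; |RA| = 5.400 ✓; ∠(RA, AU) = 90.00° ✓; |AU| = 13.50 ✗.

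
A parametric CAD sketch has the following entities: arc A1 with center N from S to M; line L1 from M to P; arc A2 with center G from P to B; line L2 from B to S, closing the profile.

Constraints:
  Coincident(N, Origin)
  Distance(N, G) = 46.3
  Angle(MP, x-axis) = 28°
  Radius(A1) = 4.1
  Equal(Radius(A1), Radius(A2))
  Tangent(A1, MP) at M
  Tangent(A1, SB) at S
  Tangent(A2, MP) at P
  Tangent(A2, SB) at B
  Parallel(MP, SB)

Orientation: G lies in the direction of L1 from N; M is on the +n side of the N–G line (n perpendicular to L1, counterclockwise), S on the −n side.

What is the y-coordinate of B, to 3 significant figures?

18.1

The slot axis is L1's direction at 28.0°, so u = (cos 28.0°, sin 28.0°) = (0.883, 0.469) and n = (−sin 28.0°, cos 28.0°) = (-0.469, 0.883). N is at the origin and G lies 46.3 along u from N, so G = 46.3·u = (40.9, 21.7). Tangency of A1 to both parallel lines with radius 4.1 puts M and S at N ± 4.1·n: M = (-1.92, 3.62), S = (1.92, -3.62). Equal radii place P and B the same way about G: P = G + 4.1·n = (39.0, 25.4), B = G − 4.1·n = (42.8, 18.1). So B.y = 18.1.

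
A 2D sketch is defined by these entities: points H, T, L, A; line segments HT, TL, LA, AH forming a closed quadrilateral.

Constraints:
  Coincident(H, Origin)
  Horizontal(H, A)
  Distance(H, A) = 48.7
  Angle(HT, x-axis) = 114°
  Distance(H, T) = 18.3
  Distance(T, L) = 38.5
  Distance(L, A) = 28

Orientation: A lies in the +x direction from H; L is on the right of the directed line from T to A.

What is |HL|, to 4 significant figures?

23.40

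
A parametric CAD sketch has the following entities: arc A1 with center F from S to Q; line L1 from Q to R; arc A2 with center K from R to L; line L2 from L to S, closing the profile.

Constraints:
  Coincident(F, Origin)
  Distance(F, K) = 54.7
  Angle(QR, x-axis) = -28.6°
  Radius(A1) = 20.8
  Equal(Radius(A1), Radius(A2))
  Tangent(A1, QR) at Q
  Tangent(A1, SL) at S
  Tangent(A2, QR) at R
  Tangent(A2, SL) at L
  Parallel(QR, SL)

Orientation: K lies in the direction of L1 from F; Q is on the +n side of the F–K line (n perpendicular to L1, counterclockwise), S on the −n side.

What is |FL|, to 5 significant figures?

58.521

The slot axis is L1's direction at -28.6°, so u = (cos -28.6°, sin -28.6°) = (0.87798, -0.47869) and n = (−sin -28.6°, cos -28.6°) = (0.47869, 0.87798). F is at the origin and K lies 54.7 along u from F, so K = 54.7·u = (48.026, -26.184). Tangency of A1 to both parallel lines with radius 20.8 puts Q and S at F ± 20.8·n: Q = (9.9568, 18.262), S = (-9.9568, -18.262). Equal radii place R and L the same way about K: R = K + 20.8·n = (57.982, -7.9224), L = K − 20.8·n = (38.069, -44.446). Then |FL| = |L − F| = 58.521.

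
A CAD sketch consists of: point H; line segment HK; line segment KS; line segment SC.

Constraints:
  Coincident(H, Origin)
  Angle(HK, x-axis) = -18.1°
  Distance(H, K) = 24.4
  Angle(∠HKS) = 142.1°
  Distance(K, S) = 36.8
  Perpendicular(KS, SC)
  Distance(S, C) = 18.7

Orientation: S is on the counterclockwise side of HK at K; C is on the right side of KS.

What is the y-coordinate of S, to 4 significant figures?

4.885

H is at the origin; HK runs at -18.1° with length 24.4, so K = 24.4·(cos -18.1°, sin -18.1°) = (23.19, -7.581). ∠HKS = 142.1°, so KS runs at -18.1° + (180° − 142.1°) = 19.80° from the x-axis; with |KS| = 36.8, S = K + 36.8·(cos 19.80°, sin 19.80°) = (57.82, 4.885). So S.y = 4.885.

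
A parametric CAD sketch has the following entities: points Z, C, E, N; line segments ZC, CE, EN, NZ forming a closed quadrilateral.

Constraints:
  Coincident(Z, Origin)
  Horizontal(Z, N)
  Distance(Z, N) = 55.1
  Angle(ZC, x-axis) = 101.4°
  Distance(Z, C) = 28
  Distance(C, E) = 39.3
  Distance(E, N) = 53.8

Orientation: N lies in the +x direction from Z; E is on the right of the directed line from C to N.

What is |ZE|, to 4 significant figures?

11.30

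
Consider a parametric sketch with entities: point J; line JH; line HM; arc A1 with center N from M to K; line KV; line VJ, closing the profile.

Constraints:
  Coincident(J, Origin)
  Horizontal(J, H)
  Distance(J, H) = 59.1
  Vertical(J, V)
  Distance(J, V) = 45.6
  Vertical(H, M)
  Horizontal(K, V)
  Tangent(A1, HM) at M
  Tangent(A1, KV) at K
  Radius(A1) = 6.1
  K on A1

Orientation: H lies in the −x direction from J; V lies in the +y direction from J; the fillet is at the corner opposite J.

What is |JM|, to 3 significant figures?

71.1

The virtual corner opposite J is at (-59.1, 45.6). The tangent condition forces NM to be normal to HM and the tangent condition forces NK to be normal to KV, with radius 6.1, so the center N sits 6.1 in from both sides at N = (-53.0, 39.5). That places the tangent points at M = (-59.1, 39.5) on HM and K = (-53.0, 45.6) on KV. Then |JM| = |M − J| = 71.1.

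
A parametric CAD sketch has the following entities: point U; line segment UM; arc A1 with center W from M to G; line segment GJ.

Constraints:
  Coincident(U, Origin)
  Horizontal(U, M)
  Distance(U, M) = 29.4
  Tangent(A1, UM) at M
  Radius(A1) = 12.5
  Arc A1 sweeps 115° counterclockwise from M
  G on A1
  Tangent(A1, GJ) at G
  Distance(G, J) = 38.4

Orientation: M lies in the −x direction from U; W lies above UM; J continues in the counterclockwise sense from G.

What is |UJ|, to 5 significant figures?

62.783

U is at the origin; UM is horizontal with |UM| = 29.4 and M on the −x side, so M = (-29.400, 0.0000). The tangent condition forces WM to be normal to UM, so W = M + (0, 12.5) = (-29.400, 12.500). On A1, M sits at bearing -90° from W; a 115° counterclockwise sweep puts G at bearing 25°, so G = W + 12.5·(cos 25°, sin 25°) = (-18.071, 17.783). Tangency of A1 to GJ means the radius WG is perpendicular to GJ, so GJ runs along (−sin 25°, cos 25°); with |GJ| = 38.4, J = (-34.300, 52.585). Then |UJ| = |J − U| = 62.783.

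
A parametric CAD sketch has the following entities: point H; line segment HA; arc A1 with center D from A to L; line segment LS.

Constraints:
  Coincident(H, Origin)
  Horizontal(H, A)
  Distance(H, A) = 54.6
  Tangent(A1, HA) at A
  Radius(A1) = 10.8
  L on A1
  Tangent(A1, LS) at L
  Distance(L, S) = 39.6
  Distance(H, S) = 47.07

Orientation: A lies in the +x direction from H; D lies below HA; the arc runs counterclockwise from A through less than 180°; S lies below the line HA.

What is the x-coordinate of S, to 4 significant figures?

25.39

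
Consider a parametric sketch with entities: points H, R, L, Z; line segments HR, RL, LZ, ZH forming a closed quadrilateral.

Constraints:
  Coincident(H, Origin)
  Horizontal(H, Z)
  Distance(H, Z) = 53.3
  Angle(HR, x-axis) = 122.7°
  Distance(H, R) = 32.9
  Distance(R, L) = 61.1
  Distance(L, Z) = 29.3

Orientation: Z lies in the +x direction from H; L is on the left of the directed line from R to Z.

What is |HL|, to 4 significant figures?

51.34

H is at the origin; H and Z share the same y with |HZ| = 53.3 and Z in +x, so Z = (53.3, 0). HR runs at 122.7° with |HR| = 32.9, so R = (-17.77, 27.69). L is determined by |RL| = 61.1 and |LZ| = 29.3 together: it lies at the intersection of circle(R, 61.1) and circle(Z, 29.3). With |RZ| = 76.28, the foot of the radical line on RZ is 56.98 from R and the perpendicular offset is √(61.1² − 56.98²) = 22.05. Taking the left-of-RZ solution: L = (43.33, 27.55).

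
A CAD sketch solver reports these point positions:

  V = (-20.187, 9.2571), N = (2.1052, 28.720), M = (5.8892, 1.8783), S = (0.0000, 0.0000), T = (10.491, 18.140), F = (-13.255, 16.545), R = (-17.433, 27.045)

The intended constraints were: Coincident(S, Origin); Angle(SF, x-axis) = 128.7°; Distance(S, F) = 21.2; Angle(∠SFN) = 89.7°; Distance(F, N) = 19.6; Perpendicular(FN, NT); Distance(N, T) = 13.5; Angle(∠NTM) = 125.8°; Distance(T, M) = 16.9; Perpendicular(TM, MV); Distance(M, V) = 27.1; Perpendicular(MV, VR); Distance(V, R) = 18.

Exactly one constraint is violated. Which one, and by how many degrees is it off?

Perpendicular(MV, VR) — off by 7.00°.

S = (0.00, 0.00) ✓; SF at 128.7° ✓; |SF| = 21.20 ✓; ∠SFN = 89.70° ✓; |FN| = 19.60 ✓; ∠(FN, NT) = 90.00° ✓; |NT| = 13.50 ✓; ∠NTM = 125.8° ✓; |TM| = 16.90 ✓; ∠(TM, MV) = 90.00° ✓; |MV| = 27.10 ✓; ∠(MV, VR) = 83.00° ✗; |VR| = 18.00 ✓.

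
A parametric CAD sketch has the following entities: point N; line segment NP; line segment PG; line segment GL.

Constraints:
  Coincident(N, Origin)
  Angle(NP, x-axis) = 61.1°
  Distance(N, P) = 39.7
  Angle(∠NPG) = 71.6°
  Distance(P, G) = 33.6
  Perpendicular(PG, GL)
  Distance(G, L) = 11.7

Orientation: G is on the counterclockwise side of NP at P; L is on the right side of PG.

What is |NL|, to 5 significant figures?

53.678

N is at the origin; NP runs at 61.1° with length 39.7, so P = 39.7·(cos 61.1°, sin 61.1°) = (19.186, 34.756). ∠NPG = 71.6°, so PG runs at 61.1° + (180° − 71.6°) = 169.50° from the x-axis; with |PG| = 33.6, G = P + 33.6·(cos 169.50°, sin 169.50°) = (-13.851, 40.879). The perpendicularity gives GL at right angles to PG; with |GL| = 11.7 on the right of PG, L = G + 11.7·(0.18224, 0.98325) = (-11.719, 52.383). Then |NL| = |L − N| = 53.678.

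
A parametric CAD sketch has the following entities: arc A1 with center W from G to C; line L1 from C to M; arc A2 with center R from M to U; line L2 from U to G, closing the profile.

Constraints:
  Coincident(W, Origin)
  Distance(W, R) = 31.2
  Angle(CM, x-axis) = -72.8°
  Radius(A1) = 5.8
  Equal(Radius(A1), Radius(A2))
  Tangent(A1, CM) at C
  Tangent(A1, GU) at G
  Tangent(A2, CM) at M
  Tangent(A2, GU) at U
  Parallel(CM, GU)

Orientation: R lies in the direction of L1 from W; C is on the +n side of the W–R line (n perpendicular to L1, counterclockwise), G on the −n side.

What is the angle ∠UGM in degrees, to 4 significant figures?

20.39°

Tangency of A1 to both parallel lines with radius 5.8 puts C and G at W ± 5.8·n: C = (5.541, 1.715), G = (-5.541, -1.715). Equal radii place M and U the same way about R: M = R + 5.8·n = (14.77, -28.09), U = R − 5.8·n = (3.685, -31.52). Then cos ∠UGM = GU·GM / (|GU||GM|), giving 20.39°.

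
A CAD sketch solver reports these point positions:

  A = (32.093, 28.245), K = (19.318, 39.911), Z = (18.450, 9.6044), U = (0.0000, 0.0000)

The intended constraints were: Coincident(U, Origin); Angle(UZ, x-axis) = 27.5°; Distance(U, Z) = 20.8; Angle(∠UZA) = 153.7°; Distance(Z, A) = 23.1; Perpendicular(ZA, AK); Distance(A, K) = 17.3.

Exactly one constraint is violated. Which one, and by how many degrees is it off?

Perpendicular(ZA, AK) — off by 6.20°.

U = (0.00, 0.00) ✓; UZ at 27.50° ✓; |UZ| = 20.80 ✓; ∠UZA = 153.7° ✓; |ZA| = 23.10 ✓; ∠(ZA, AK) = 83.80° ✗; |AK| = 17.30 ✓.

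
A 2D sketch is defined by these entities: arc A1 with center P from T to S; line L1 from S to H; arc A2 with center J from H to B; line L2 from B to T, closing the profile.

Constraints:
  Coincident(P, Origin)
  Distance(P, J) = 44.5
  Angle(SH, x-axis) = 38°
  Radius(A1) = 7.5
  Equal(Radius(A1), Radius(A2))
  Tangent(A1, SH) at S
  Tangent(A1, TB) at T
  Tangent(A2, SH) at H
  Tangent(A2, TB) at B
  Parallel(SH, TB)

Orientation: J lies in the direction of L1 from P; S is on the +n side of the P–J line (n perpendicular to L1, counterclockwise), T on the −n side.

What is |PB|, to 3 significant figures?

45.1

Tangency of A1 to both parallel lines with radius 7.5 puts S and T at P ± 7.5·n: S = (-4.62, 5.91), T = (4.62, -5.91). Equal radii place H and B the same way about J: H = J + 7.5·n = (30.4, 33.3), B = J − 7.5·n = (39.7, 21.5). Then |PB| = |B − P| = 45.1.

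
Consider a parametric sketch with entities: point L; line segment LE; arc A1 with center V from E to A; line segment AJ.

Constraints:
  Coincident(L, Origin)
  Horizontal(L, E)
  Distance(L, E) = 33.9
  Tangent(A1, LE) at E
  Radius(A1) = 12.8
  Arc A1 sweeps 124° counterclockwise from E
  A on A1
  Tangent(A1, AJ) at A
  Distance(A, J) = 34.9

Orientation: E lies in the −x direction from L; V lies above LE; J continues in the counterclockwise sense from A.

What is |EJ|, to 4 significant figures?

49.70

On A1, E sits at bearing -90° from V; a 124° counterclockwise sweep puts A at bearing 34°, so A = V + 12.8·(cos 34°, sin 34°) = (-23.29, 19.96). Since A1 is tangent to AJ there, VA ⟂ AJ, so AJ runs along (−sin 34°, cos 34°); with |AJ| = 34.9, J = (-42.80, 48.89). Then |EJ| = |J − E| = 49.70.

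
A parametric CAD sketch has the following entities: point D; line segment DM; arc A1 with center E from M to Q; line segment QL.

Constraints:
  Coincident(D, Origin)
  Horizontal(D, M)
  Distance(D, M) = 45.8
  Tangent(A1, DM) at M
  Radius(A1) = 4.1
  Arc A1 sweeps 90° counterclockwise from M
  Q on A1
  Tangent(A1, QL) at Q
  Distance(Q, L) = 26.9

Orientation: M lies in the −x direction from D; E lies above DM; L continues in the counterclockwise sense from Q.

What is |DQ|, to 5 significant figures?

41.901

A1 meets DM tangentially, so EM is at right angles to DM, so E = M + (0, 4.1) = (-45.800, 4.1000). On A1, M sits at bearing -90° from E; a 90° counterclockwise sweep puts Q at bearing 0°, so Q = E + 4.1·(cos 0°, sin 0°) = (-41.700, 4.1000). Then |DQ| = |Q − D| = 41.901.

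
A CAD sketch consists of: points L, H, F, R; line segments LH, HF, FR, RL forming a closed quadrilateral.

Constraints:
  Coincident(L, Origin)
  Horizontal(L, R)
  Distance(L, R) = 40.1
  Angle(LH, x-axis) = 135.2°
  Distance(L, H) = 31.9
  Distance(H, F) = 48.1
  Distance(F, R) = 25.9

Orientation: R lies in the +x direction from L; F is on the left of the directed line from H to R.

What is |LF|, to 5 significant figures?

33.227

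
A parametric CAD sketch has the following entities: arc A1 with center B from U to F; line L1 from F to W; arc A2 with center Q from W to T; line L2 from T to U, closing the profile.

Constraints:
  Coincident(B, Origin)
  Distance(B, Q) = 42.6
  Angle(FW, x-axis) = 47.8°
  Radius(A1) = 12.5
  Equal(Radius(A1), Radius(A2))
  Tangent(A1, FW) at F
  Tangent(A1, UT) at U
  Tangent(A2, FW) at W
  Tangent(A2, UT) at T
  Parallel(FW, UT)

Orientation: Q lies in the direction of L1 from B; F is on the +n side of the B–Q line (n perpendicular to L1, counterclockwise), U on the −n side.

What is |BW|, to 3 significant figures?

44.4

The slot axis is L1's direction at 47.8°, so u = (cos 47.8°, sin 47.8°) = (0.672, 0.741) and n = (−sin 47.8°, cos 47.8°) = (-0.741, 0.672). B is at the origin and Q lies 42.6 along u from B, so Q = 42.6·u = (28.6, 31.6). Tangency of A1 to both parallel lines with radius 12.5 puts F and U at B ± 12.5·n: F = (-9.26, 8.40), U = (9.26, -8.40). Equal radii place W and T the same way about Q: W = Q + 12.5·n = (19.4, 40.0), T = Q − 12.5·n = (37.9, 23.2). Then |BW| = |W − B| = 44.4.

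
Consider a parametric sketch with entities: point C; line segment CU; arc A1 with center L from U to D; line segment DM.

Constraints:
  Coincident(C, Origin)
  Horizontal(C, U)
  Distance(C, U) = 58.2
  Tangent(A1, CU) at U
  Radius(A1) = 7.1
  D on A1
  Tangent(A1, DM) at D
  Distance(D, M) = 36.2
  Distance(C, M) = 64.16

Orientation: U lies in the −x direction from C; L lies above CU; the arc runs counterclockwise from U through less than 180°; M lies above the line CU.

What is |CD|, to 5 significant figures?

51.537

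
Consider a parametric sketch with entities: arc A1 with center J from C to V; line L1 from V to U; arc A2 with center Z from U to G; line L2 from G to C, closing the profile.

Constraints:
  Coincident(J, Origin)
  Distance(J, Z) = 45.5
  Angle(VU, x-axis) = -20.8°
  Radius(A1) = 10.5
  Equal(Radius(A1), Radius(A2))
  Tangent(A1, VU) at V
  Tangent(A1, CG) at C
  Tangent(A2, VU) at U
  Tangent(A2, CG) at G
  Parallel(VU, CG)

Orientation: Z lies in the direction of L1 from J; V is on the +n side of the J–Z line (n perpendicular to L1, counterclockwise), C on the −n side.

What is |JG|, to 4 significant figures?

46.70

Tangency of A1 to both parallel lines with radius 10.5 puts V and C at J ± 10.5·n: V = (3.729, 9.816), C = (-3.729, -9.816). Equal radii place U and G the same way about Z: U = Z + 10.5·n = (46.26, -6.342), G = Z − 10.5·n = (38.81, -25.97). Then |JG| = |G − J| = 46.70.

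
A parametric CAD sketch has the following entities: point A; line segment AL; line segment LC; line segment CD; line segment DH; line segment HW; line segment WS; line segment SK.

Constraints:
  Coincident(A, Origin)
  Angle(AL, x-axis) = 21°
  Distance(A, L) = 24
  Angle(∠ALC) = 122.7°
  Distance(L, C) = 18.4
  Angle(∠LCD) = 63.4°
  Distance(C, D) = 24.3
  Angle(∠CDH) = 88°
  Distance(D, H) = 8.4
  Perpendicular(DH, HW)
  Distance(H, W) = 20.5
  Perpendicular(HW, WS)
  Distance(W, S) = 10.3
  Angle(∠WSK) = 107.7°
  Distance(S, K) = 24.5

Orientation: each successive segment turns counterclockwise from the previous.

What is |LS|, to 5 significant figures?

19.559

The perpendicularity gives HW at right angles to DH, so HW runs at 16.900°; with |HW| = 20.5, W = (24.711, 18.292). HW ⟂ WS, so WS runs at 106.90°; with |WS| = 10.3, S = (21.717, 28.148). Then |LS| = |S − L| = 19.559.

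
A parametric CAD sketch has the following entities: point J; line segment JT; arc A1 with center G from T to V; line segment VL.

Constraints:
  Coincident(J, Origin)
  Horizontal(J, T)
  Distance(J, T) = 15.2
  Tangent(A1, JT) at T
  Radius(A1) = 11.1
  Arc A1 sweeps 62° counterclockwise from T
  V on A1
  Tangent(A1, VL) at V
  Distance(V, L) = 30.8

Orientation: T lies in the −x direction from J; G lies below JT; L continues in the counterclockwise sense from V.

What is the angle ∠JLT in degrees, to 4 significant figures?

13.77°

J is at the origin; JT is horizontal with |JT| = 15.2 and T on the −x side, so T = (-15.20, 0.000). A1 meets JT tangentially, so GT is at right angles to JT, so G = T + (0, -11.1) = (-15.20, -11.10). On A1, T sits at bearing 90° from G; a 62° counterclockwise sweep puts V at bearing 152°, so V = G + 11.1·(cos 152°, sin 152°) = (-25.00, -5.889). A1 meets VL tangentially, so GV is at right angles to VL, so VL runs along (−sin 152°, cos 152°); with |VL| = 30.8, L = (-39.46, -33.08). Then cos ∠JLT = LJ·LT / (|LJ||LT|), giving 13.77°.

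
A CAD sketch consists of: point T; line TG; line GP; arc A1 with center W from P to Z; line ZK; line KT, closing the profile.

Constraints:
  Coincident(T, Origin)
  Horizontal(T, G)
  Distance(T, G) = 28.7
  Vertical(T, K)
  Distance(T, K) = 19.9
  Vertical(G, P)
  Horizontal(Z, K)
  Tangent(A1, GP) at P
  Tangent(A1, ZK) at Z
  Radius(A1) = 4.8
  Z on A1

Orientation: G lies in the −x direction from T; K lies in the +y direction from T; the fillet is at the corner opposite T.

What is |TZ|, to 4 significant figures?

31.10

T is at the origin; T and G share the same y with |TG| = 28.7 and G on the −x side, so G = (-28.70, 0.000). T and K share the same x with |TK| = 19.9 and K on the +y side, so K = (0.000, 19.90). The virtual corner opposite T is at (-28.70, 19.90). Tangency of A1 to GP means the radius WP is perpendicular to GP and since A1 is tangent to ZK there, WZ ⟂ ZK, with radius 4.8, so the center W sits 4.8 in from both sides at W = (-23.90, 15.10). That places the tangent points at P = (-28.70, 15.10) on GP and Z = (-23.90, 19.90) on ZK. Then |TZ| = |Z − T| = 31.10.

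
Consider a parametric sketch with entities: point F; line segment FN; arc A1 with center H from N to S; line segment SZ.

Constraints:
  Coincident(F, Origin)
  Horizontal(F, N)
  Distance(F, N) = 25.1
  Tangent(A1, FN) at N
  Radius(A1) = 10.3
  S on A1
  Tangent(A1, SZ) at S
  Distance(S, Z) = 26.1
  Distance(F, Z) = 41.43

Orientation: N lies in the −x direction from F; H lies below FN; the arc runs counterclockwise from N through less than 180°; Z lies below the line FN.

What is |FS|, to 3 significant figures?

37.2

Checks: |HS| = 10.30 ✓; ∠(HS, SZ) = 90.00° ✓; |SZ| = 26.10 ✓; |FZ| = 41.43 ✓.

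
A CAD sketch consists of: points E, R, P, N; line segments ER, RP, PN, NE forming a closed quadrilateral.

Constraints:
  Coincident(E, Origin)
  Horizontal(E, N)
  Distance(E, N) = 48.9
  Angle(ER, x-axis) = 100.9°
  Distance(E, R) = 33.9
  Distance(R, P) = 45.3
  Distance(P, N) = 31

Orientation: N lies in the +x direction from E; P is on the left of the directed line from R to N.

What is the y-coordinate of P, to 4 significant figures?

29.28

Checks: |RP| = 45.30 ✓; |PN| = 31.00 ✓.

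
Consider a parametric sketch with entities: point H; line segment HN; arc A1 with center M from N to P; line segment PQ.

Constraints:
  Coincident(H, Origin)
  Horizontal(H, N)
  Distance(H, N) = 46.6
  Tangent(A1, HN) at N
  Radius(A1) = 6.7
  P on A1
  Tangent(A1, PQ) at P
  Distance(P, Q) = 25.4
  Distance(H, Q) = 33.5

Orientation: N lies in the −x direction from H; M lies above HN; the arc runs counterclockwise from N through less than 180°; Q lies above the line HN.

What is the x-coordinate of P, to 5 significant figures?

-41.436

H is at the origin; H and N share the same y with |HN| = 46.6 and N on the −x side, so N = (-46.600, 0.0000). A1 meets HN tangentially, so MN is at right angles to HN, so M = N + (0, 6.7) = (-46.600, 6.7000). Since MP ⟂ PQ (tangency), |MQ| = √(6.7² + 25.4²) = 26.269 regardless of where P sits on A1. So Q lies on both circle(H, 33.5) and circle(M, 26.269); the above-HN intersection is Q = (-25.254, 22.011). P is the foot of the tangent from Q: P = (-41.436, 2.4318).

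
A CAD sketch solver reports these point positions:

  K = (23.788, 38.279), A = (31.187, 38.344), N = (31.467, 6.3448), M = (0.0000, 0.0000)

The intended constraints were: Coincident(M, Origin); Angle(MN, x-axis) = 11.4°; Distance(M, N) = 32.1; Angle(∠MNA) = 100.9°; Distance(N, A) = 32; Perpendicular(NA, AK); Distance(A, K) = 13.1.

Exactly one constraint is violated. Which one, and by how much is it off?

Distance(A, K) = 13.1 — off by 5.70.

M = (0.00, 0.00) ✓; MN at 11.40° ✓; |MN| = 32.10 ✓; ∠MNA = 100.9° ✓; |NA| = 32.00 ✓; ∠(NA, AK) = 90.00° ✓; |AK| = 7.399 ✗.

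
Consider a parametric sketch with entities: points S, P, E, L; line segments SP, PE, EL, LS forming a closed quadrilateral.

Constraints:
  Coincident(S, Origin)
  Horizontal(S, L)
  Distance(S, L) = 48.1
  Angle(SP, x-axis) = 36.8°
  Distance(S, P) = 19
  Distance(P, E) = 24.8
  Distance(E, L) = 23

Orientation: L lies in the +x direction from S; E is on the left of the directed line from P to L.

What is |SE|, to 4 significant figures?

43.45

S is at the origin; SL is horizontal with |SL| = 48.1 and L in +x, so L = (48.1, 0). SP runs at 36.8° with |SP| = 19.0, so P = (15.21, 11.38). E is determined by |PE| = 24.8 and |EL| = 23.0 together: it lies at the intersection of circle(P, 24.8) and circle(L, 23.0). With |PL| = 34.80, the foot of the radical line on PL is 18.64 from P and the perpendicular offset is √(24.8² − 18.64²) = 16.36. Taking the left-of-PL solution: E = (38.18, 20.75).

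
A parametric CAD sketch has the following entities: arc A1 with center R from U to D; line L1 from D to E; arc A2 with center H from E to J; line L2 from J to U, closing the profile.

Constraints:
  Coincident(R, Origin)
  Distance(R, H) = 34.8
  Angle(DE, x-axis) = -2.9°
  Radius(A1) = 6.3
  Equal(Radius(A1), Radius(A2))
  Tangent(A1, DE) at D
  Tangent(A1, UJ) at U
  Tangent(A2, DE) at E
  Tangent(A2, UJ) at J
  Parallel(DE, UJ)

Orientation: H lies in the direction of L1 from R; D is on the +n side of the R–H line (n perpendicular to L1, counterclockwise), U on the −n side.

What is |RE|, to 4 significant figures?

35.37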